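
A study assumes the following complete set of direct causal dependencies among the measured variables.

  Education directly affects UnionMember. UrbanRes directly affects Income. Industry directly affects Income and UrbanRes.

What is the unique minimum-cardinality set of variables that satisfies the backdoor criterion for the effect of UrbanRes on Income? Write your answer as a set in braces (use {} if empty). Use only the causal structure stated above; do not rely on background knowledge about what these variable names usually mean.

Variables eligible for adjustment (non-descendants of UrbanRes, excluding UrbanRes and Income): {Education, Industry, UnionMember}.
Backdoor paths from UrbanRes to Income:
  P1: UrbanRes <- Industry -> Income
The empty set is not sufficient: P1 (UrbanRes <- Industry -> Income) has no collider blocking it and no conditioned non-collider, so it is open.
Try {Industry}:
  P1: blocked at fork node Industry ∈ conditioning set.
{Industry} contains no descendant of UrbanRes and blocks every backdoor path.
No other singleton works — e.g. {Education} leaves P1 open — so {Industry} is the unique smallest valid adjustment set.

{Industry}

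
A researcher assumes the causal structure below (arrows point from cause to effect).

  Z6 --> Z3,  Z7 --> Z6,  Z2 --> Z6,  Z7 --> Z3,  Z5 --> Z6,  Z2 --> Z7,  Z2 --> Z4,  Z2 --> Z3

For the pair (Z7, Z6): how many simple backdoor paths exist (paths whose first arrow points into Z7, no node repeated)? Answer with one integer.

2

A backdoor path from Z7 to Z6 is any simple undirected path whose first edge points into Z7 (i.e. leaves Z7 via a parent).
Parents of Z7: {Z2}.
Enumerating:
  P1: Z7 <- Z2 -> Z6
  P2: Z7 <- Z2 -> Z3 <- Z6
That exhausts the simple backdoor paths. Count: 2.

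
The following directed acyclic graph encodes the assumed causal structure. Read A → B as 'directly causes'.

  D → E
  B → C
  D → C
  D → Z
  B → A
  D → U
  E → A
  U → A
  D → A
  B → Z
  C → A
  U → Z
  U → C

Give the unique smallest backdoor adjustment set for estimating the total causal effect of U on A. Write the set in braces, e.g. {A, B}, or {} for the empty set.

Variables eligible for adjustment (non-descendants of U, excluding U and A): {B, D, E}.
Backdoor paths from U to A:
  P1: U <- D -> E -> A
  P2: U <- D -> Z <- B -> C -> A
  P3: U <- D -> Z <- B -> A
  P4: U <- D -> C <- B -> A
  P5: U <- D -> C -> A
  P6: U <- D -> A
The empty set is not sufficient: P1 (U <- D -> E -> A) has no collider blocking it and no conditioned non-collider, so it is open.
Try {D}:
  P1: blocked at fork node D ∈ conditioning set.
  P2: blocked at fork node D ∈ conditioning set.
  P3: blocked at fork node D ∈ conditioning set.
  P4: blocked at fork node D ∈ conditioning set.
  P5: blocked at fork node D ∈ conditioning set.
  P6: blocked at fork node D ∈ conditioning set.
{D} contains no descendant of U and blocks every backdoor path.
No other singleton works — e.g. {B} leaves P1 open — so {D} is the unique smallest valid adjustment set.

{D}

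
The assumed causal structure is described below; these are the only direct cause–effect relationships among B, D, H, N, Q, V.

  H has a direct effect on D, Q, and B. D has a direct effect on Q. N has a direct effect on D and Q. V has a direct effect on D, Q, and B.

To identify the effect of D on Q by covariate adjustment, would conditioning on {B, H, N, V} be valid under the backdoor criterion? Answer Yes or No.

Backdoor paths from D to Q (paths whose first edge points into D):
  P1: D <- N -> Q
  P2: D <- H -> B <- V -> Q
  P3: D <- H -> Q
  P4: D <- V -> B <- H -> Q
  P5: D <- V -> Q
Condition 1 (no descendant of D in the set): holds — descendants of D are {Q}; none are in {B, H, N, V}.
Condition 2 (every backdoor path blocked by {B, H, N, V}):
  P1: blocked at fork node N ∈ conditioning set.
  P2: blocked at fork node H ∈ conditioning set.
  P3: blocked at fork node H ∈ conditioning set.
  P4: blocked at fork node V ∈ conditioning set.
  P5: blocked at fork node V ∈ conditioning set.
{B, H, N, V} satisfies the backdoor criterion.

Yes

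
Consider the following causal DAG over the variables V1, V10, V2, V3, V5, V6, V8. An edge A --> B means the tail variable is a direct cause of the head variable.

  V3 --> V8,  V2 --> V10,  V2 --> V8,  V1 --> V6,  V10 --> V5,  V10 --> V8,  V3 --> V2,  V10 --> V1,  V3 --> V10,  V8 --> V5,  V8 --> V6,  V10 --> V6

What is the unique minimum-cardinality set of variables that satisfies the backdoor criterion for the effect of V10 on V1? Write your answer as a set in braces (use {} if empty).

Variables eligible for adjustment (non-descendants of V10, excluding V10 and V1): {V2, V3}.
Backdoor paths from V10 to V1:
  P1: V10 <- V3 -> V2 -> V8 -> V6 <- V1
  P2: V10 <- V3 -> V8 -> V6 <- V1
  P3: V10 <- V2 <- V3 -> V8 -> V6 <- V1
  P4: V10 <- V2 -> V8 -> V6 <- V1
Each backdoor path contains an unconditioned collider, so every path is already blocked with the empty conditioning set:
  P1: blocked at collider V6 (neither it nor any descendant is in the conditioning set).
  P2: blocked at collider V6 (neither it nor any descendant is in the conditioning set).
  P3: blocked at collider V6 (neither it nor any descendant is in the conditioning set).
  P4: blocked at collider V6 (neither it nor any descendant is in the conditioning set).
The empty set is therefore the unique smallest valid set.

{}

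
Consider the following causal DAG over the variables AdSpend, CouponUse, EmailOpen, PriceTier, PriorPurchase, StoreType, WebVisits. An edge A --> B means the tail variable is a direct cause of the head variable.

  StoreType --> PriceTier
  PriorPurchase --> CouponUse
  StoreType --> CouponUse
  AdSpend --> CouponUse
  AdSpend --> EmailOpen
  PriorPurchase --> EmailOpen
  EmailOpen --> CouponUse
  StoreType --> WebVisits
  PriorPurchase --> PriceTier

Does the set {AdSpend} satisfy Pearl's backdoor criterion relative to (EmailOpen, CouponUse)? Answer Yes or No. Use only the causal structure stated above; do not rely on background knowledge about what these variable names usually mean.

Backdoor paths from EmailOpen to CouponUse (paths whose first edge points into EmailOpen):
  P1: EmailOpen <- AdSpend -> CouponUse
  P2: EmailOpen <- PriorPurchase -> PriceTier <- StoreType -> CouponUse
  P3: EmailOpen <- PriorPurchase -> CouponUse
Condition 1 (no descendant of EmailOpen in the set): holds — descendants of EmailOpen are {CouponUse}; none are in {AdSpend}.
Condition 2 (every backdoor path blocked by {AdSpend}):
  P1: blocked at fork node AdSpend ∈ conditioning set.
  P2: blocked at collider PriceTier (neither it nor any descendant is in the conditioning set).
  P3: open — no interior node is in the conditioning set.
{AdSpend} does not satisfy the backdoor criterion.

No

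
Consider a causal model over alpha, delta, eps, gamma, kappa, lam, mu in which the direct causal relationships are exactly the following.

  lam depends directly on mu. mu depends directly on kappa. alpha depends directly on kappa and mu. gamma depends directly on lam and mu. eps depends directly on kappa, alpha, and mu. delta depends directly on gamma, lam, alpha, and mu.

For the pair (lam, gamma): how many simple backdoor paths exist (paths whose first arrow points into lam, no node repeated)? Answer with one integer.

7

A backdoor path from lam to gamma is any simple undirected path whose first edge points into lam (i.e. leaves lam via a parent).
Parents of lam: {mu}.
Enumerating:
  P1: lam <- mu <- kappa -> alpha -> delta <- gamma
  P2: lam <- mu <- kappa -> eps <- alpha -> delta <- gamma
  P3: lam <- mu -> gamma
  P4: lam <- mu -> alpha -> delta <- gamma
  P5: lam <- mu -> eps <- kappa -> alpha -> delta <- gamma
  P6: lam <- mu -> eps <- alpha -> delta <- gamma
  P7: lam <- mu -> delta <- gamma
That exhausts the simple backdoor paths. Count: 7.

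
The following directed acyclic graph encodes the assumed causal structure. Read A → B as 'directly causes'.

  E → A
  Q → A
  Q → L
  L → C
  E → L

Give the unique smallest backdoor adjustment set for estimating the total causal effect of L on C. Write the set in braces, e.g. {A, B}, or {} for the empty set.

Variables eligible for adjustment (non-descendants of L, excluding L and C): {A, E, Q}.
Backdoor paths from L to C:
  (none)
With no backdoor paths the empty set already satisfies the criterion, and it is trivially minimal.

{}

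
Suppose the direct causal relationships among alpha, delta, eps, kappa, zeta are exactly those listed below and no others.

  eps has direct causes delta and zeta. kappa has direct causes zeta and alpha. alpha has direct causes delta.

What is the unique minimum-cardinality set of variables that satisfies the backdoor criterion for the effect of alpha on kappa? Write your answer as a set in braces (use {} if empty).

{}

Variables eligible for adjustment (non-descendants of alpha, excluding alpha and kappa): {delta, eps, zeta}.
Backdoor paths from alpha to kappa:
  P1: alpha <- delta -> eps <- zeta -> kappa
Each backdoor path contains an unconditioned collider, so every path is already blocked with the empty conditioning set:
  P1: blocked at collider eps (neither it nor any descendant is in the conditioning set).
The empty set is therefore the unique smallest valid set.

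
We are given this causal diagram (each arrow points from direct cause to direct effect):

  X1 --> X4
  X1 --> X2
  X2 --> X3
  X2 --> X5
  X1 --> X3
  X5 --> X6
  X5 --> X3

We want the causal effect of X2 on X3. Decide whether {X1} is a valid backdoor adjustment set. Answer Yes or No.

Backdoor paths from X2 to X3 (paths whose first edge points into X2):
  P1: X2 <- X1 -> X3
Condition 1 (no descendant of X2 in the set): holds — descendants of X2 are {X3, X5, X6}; none are in {X1}.
Condition 2 (every backdoor path blocked by {X1}):
  P1: blocked at fork node X1 ∈ conditioning set.
{X1} satisfies the backdoor criterion.

Yes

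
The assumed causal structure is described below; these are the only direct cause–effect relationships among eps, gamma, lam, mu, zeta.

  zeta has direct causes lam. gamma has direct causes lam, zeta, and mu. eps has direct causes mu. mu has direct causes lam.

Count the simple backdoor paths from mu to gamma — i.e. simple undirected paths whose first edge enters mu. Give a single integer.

2

A backdoor path from mu to gamma is any simple undirected path whose first edge points into mu (i.e. leaves mu via a parent).
Parents of mu: {lam}.
Enumerating:
  P1: mu <- lam -> zeta -> gamma
  P2: mu <- lam -> gamma
That exhausts the simple backdoor paths. Count: 2.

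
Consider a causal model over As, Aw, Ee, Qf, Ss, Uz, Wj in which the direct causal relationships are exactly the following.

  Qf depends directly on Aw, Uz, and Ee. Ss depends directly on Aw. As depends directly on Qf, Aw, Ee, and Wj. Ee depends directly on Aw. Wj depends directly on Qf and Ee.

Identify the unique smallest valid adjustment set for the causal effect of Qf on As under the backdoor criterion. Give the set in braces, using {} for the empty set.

{Aw, Ee}

Variables eligible for adjustment (non-descendants of Qf, excluding Qf and As): {Aw, Ee, Ss, Uz}.
Backdoor paths from Qf to As:
  P1: Qf <- Aw -> Ee -> Wj -> As
  P2: Qf <- Aw -> Ee -> As
  P3: Qf <- Aw -> As
  P4: Qf <- Ee <- Aw -> As
  P5: Qf <- Ee -> Wj -> As
  P6: Qf <- Ee -> As
The empty set is not sufficient: P1 (Qf <- Aw -> Ee -> Wj -> As) has no collider blocking it and no conditioned non-collider, so it is open.
Try {Aw, Ee}:
  P1: blocked at fork node Aw ∈ conditioning set.
  P2: blocked at fork node Aw ∈ conditioning set.
  P3: blocked at fork node Aw ∈ conditioning set.
  P4: blocked at chain node Ee ∈ conditioning set.
  P5: blocked at fork node Ee ∈ conditioning set.
  P6: blocked at fork node Ee ∈ conditioning set.
{Aw, Ee} contains no descendant of Qf and blocks every backdoor path.
Every element of {Aw, Ee} is needed (dropping Aw leaves P3 open; dropping Ee leaves P5 open), so no proper subset is valid.
Among all size-2 subsets of the eligible variables, only {Aw, Ee} blocks every backdoor path, so it is the unique smallest valid adjustment set.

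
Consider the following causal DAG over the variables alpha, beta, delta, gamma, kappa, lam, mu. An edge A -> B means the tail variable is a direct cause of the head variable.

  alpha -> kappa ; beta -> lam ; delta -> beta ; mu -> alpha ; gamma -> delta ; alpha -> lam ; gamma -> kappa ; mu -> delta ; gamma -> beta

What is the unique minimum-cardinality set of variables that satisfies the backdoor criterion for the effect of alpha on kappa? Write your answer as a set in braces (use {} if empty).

Variables eligible for adjustment (non-descendants of alpha, excluding alpha and kappa): {beta, delta, gamma, mu}.
Backdoor paths from alpha to kappa:
  P1: alpha <- mu -> delta <- gamma -> kappa
  P2: alpha <- mu -> delta -> beta <- gamma -> kappa
Each backdoor path contains an unconditioned collider, so every path is already blocked with the empty conditioning set:
  P1: blocked at collider delta (neither it nor any descendant is in the conditioning set).
  P2: blocked at collider beta (neither it nor any descendant is in the conditioning set).
The empty set is therefore the unique smallest valid set.

{}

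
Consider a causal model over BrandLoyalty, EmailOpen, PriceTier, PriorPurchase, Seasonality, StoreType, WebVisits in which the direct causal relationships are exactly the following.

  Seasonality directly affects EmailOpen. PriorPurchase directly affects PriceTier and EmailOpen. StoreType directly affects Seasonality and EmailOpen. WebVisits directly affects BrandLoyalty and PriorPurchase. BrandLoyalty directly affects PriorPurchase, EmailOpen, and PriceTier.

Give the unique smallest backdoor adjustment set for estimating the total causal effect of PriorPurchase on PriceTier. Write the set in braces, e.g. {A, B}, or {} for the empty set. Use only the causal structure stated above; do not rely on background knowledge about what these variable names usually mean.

Variables eligible for adjustment (non-descendants of PriorPurchase, excluding PriorPurchase and PriceTier): {BrandLoyalty, Seasonality, StoreType, WebVisits}.
Backdoor paths from PriorPurchase to PriceTier:
  P1: PriorPurchase <- WebVisits -> BrandLoyalty -> PriceTier
  P2: PriorPurchase <- BrandLoyalty -> PriceTier
The empty set is not sufficient: P1 (PriorPurchase <- WebVisits -> BrandLoyalty -> PriceTier) has no collider blocking it and no conditioned non-collider, so it is open.
Try {BrandLoyalty}:
  P1: blocked at chain node BrandLoyalty ∈ conditioning set.
  P2: blocked at fork node BrandLoyalty ∈ conditioning set.
{BrandLoyalty} contains no descendant of PriorPurchase and blocks every backdoor path.
No other singleton works — e.g. {WebVisits} leaves P2 open — so {BrandLoyalty} is the unique smallest valid adjustment set.

{BrandLoyalty}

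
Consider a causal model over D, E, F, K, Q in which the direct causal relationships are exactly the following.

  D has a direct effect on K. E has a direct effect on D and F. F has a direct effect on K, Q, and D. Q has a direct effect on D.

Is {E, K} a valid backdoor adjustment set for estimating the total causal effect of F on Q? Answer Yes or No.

No

Backdoor paths from F to Q (paths whose first edge points into F):
  P1: F <- E -> D <- Q
Condition 1 (no descendant of F in the set): FAILS — K is a descendant of F.
Condition 2 (every backdoor path blocked by {E, K}):
  P1: blocked at fork node E ∈ conditioning set.
{E, K} does not satisfy the backdoor criterion.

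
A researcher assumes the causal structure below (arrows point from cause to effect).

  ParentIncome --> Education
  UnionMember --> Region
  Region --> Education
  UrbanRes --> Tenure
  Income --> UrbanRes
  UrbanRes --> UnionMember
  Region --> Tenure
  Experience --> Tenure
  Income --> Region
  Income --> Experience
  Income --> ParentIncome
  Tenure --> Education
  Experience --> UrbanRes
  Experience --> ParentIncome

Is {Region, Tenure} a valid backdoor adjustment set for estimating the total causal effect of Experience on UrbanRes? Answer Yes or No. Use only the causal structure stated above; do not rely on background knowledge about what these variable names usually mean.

Backdoor paths from Experience to UrbanRes (paths whose first edge points into Experience):
  P1: Experience <- Income -> ParentIncome -> Education <- Region <- UnionMember <- UrbanRes
  P2: Experience <- Income -> ParentIncome -> Education <- Region -> Tenure <- UrbanRes
  P3: Experience <- Income -> ParentIncome -> Education <- Tenure <- UrbanRes
  P4: Experience <- Income -> ParentIncome -> Education <- Tenure <- Region <- UnionMember <- UrbanRes
  P5: Experience <- Income -> UrbanRes
  P6: Experience <- Income -> Region <- UnionMember <- UrbanRes
  P7: Experience <- Income -> Region -> Tenure <- UrbanRes
  P8: Experience <- Income -> Region -> Education <- Tenure <- UrbanRes
Condition 1 (no descendant of Experience in the set): FAILS — Region and Tenure are descendants of Experience.
Condition 2 (every backdoor path blocked by {Region, Tenure}):
  P1: blocked at collider Education (neither it nor any descendant is in the conditioning set).
  P2: blocked at collider Education (neither it nor any descendant is in the conditioning set).
  P3: blocked at collider Education (neither it nor any descendant is in the conditioning set).
  P4: blocked at collider Education (neither it nor any descendant is in the conditioning set).
  P5: open — no interior node is in the conditioning set.
  P6: open — collider(s) Region are conditioned on (or have a conditioned descendant) and no non-collider on the path is in the set.
  P7: blocked at chain node Region ∈ conditioning set.
  P8: blocked at chain node Region ∈ conditioning set.
{Region, Tenure} does not satisfy the backdoor criterion.

No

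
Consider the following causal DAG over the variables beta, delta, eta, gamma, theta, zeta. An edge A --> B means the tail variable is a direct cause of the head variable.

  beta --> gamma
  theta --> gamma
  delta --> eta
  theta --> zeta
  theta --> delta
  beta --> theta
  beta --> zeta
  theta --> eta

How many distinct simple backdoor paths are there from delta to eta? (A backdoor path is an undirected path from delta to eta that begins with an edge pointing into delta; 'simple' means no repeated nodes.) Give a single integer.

A backdoor path from delta to eta is any simple undirected path whose first edge points into delta (i.e. leaves delta via a parent).
Parents of delta: {theta}.
Enumerating:
  P1: delta <- theta -> eta
That exhausts the simple backdoor paths. Count: 1.

1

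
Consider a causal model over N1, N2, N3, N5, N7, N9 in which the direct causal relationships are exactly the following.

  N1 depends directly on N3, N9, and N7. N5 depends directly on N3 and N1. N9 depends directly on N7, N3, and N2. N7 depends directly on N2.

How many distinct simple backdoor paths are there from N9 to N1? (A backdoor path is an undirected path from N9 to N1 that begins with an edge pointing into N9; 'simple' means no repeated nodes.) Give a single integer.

A backdoor path from N9 to N1 is any simple undirected path whose first edge points into N9 (i.e. leaves N9 via a parent).
Parents of N9: {N2, N3, N7}.
Enumerating:
  P1: N9 <- N2 -> N7 -> N1
  P2: N9 <- N7 -> N1
  P3: N9 <- N3 -> N1
  P4: N9 <- N3 -> N5 <- N1
That exhausts the simple backdoor paths. Count: 4.

4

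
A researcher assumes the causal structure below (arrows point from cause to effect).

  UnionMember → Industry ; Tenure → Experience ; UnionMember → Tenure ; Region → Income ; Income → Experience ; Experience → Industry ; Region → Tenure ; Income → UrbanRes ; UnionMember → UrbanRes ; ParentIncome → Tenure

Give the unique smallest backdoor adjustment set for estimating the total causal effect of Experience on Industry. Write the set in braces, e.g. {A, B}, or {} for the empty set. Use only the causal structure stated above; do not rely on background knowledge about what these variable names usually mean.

Variables eligible for adjustment (non-descendants of Experience, excluding Experience and Industry): {Income, ParentIncome, Region, Tenure, UnionMember, UrbanRes}.
Backdoor paths from Experience to Industry:
  P1: Experience <- Income <- Region -> Tenure <- UnionMember -> Industry
  P2: Experience <- Income -> UrbanRes <- UnionMember -> Industry
  P3: Experience <- Tenure <- UnionMember -> Industry
  P4: Experience <- Tenure <- Region -> Income -> UrbanRes <- UnionMember -> Industry
The empty set is not sufficient: P3 (Experience <- Tenure <- UnionMember -> Industry) has no collider blocking it and no conditioned non-collider, so it is open.
Try {UnionMember}:
  P1: blocked at collider Tenure (neither it nor any descendant is in the conditioning set).
  P2: blocked at collider UrbanRes (neither it nor any descendant is in the conditioning set).
  P3: blocked at fork node UnionMember ∈ conditioning set.
  P4: blocked at collider UrbanRes (neither it nor any descendant is in the conditioning set).
{UnionMember} contains no descendant of Experience and blocks every backdoor path.
No other singleton works — e.g. {ParentIncome} leaves P3 open — so {UnionMember} is the unique smallest valid adjustment set.

{UnionMember}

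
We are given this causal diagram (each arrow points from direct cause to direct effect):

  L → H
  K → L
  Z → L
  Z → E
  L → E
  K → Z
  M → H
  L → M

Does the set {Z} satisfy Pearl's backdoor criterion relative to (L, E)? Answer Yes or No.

Backdoor paths from L to E (paths whose first edge points into L):
  P1: L <- K -> Z -> E
  P2: L <- Z -> E
Condition 1 (no descendant of L in the set): holds — descendants of L are {E, H, M}; none are in {Z}.
Condition 2 (every backdoor path blocked by {Z}):
  P1: blocked at chain node Z ∈ conditioning set.
  P2: blocked at fork node Z ∈ conditioning set.
{Z} satisfies the backdoor criterion.

Yes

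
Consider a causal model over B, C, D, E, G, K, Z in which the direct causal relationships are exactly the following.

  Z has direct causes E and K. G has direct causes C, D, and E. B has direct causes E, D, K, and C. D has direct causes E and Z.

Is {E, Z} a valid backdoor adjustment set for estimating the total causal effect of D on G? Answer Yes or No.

Yes

Backdoor paths from D to G (paths whose first edge points into D):
  P1: D <- E -> Z <- K -> B <- C -> G
  P2: D <- E -> B <- C -> G
  P3: D <- E -> G
  P4: D <- Z <- E -> B <- C -> G
  P5: D <- Z <- E -> G
  P6: D <- Z <- K -> B <- E -> G
  P7: D <- Z <- K -> B <- C -> G
Condition 1 (no descendant of D in the set): holds — descendants of D are {B, G}; none are in {E, Z}.
Condition 2 (every backdoor path blocked by {E, Z}):
  P1: blocked at fork node E ∈ conditioning set.
  P2: blocked at fork node E ∈ conditioning set.
  P3: blocked at fork node E ∈ conditioning set.
  P4: blocked at chain node Z ∈ conditioning set.
  P5: blocked at chain node Z ∈ conditioning set.
  P6: blocked at chain node Z ∈ conditioning set.
  P7: blocked at chain node Z ∈ conditioning set.
{E, Z} satisfies the backdoor criterion.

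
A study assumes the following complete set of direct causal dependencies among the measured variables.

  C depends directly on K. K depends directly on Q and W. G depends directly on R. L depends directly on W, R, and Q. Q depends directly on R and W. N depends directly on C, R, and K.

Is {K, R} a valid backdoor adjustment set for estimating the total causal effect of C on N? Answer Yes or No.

Yes

Backdoor paths from C to N (paths whose first edge points into C):
  P1: C <- K <- W -> Q <- R -> N
  P2: C <- K <- W -> Q -> L <- R -> N
  P3: C <- K <- W -> L <- R -> N
  P4: C <- K <- W -> L <- Q <- R -> N
  P5: C <- K <- Q <- R -> N
  P6: C <- K <- Q <- W -> L <- R -> N
  P7: C <- K <- Q -> L <- R -> N
  P8: C <- K -> N
Condition 1 (no descendant of C in the set): holds — descendants of C are {N}; none are in {K, R}.
Condition 2 (every backdoor path blocked by {K, R}):
  P1: blocked at chain node K ∈ conditioning set.
  P2: blocked at chain node K ∈ conditioning set.
  P3: blocked at chain node K ∈ conditioning set.
  P4: blocked at chain node K ∈ conditioning set.
  P5: blocked at chain node K ∈ conditioning set.
  P6: blocked at chain node K ∈ conditioning set.
  P7: blocked at chain node K ∈ conditioning set.
  P8: blocked at fork node K ∈ conditioning set.
{K, R} satisfies the backdoor criterion.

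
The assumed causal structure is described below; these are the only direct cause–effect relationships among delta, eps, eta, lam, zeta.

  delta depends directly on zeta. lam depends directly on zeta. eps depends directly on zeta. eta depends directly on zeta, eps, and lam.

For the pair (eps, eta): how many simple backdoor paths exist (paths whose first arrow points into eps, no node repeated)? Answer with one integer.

2

A backdoor path from eps to eta is any simple undirected path whose first edge points into eps (i.e. leaves eps via a parent).
Parents of eps: {zeta}.
Enumerating:
  P1: eps <- zeta -> lam -> eta
  P2: eps <- zeta -> eta
That exhausts the simple backdoor paths. Count: 2.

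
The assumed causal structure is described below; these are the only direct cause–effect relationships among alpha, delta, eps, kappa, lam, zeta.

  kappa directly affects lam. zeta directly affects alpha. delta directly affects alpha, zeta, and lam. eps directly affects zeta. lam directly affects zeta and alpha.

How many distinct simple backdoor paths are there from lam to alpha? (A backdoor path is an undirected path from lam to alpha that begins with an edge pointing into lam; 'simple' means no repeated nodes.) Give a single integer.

2

A backdoor path from lam to alpha is any simple undirected path whose first edge points into lam (i.e. leaves lam via a parent).
Parents of lam: {delta, kappa}.
Enumerating:
  P1: lam <- delta -> zeta -> alpha
  P2: lam <- delta -> alpha
That exhausts the simple backdoor paths. Count: 2.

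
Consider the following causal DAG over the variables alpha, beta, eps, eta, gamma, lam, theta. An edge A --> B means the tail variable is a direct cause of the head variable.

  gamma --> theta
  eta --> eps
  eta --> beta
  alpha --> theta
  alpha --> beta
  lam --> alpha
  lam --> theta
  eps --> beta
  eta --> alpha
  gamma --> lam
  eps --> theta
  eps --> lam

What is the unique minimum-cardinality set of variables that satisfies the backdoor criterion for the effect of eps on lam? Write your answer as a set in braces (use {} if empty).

{}

Variables eligible for adjustment (non-descendants of eps, excluding eps and lam): {eta, gamma}.
Backdoor paths from eps to lam:
  P1: eps <- eta -> alpha <- lam
  P2: eps <- eta -> alpha -> theta <- gamma -> lam
  P3: eps <- eta -> alpha -> theta <- lam
  P4: eps <- eta -> beta <- alpha <- lam
  P5: eps <- eta -> beta <- alpha -> theta <- gamma -> lam
  P6: eps <- eta -> beta <- alpha -> theta <- lam
Each backdoor path contains an unconditioned collider, so every path is already blocked with the empty conditioning set:
  P1: blocked at collider alpha (neither it nor any descendant is in the conditioning set).
  P2: blocked at collider theta (neither it nor any descendant is in the conditioning set).
  P3: blocked at collider theta (neither it nor any descendant is in the conditioning set).
  P4: blocked at collider beta (neither it nor any descendant is in the conditioning set).
  P5: blocked at collider beta (neither it nor any descendant is in the conditioning set).
  P6: blocked at collider beta (neither it nor any descendant is in the conditioning set).
The empty set is therefore the unique smallest valid set.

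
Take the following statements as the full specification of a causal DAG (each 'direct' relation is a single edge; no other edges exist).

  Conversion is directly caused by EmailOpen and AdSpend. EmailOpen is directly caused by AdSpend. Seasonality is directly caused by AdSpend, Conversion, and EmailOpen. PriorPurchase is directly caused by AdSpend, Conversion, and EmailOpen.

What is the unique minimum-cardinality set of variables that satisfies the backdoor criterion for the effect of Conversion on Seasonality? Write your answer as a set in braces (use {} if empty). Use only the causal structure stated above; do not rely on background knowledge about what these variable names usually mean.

{AdSpend, EmailOpen}

Variables eligible for adjustment (non-descendants of Conversion, excluding Conversion and Seasonality): {AdSpend, EmailOpen}.
Backdoor paths from Conversion to Seasonality:
  P1: Conversion <- AdSpend -> EmailOpen -> Seasonality
  P2: Conversion <- AdSpend -> PriorPurchase <- EmailOpen -> Seasonality
  P3: Conversion <- AdSpend -> Seasonality
  P4: Conversion <- EmailOpen <- AdSpend -> Seasonality
  P5: Conversion <- EmailOpen -> PriorPurchase <- AdSpend -> Seasonality
  P6: Conversion <- EmailOpen -> Seasonality
The empty set is not sufficient: P1 (Conversion <- AdSpend -> EmailOpen -> Seasonality) has no collider blocking it and no conditioned non-collider, so it is open.
Try {AdSpend, EmailOpen}:
  P1: blocked at fork node AdSpend ∈ conditioning set.
  P2: blocked at fork node AdSpend ∈ conditioning set.
  P3: blocked at fork node AdSpend ∈ conditioning set.
  P4: blocked at chain node EmailOpen ∈ conditioning set.
  P5: blocked at fork node EmailOpen ∈ conditioning set.
  P6: blocked at fork node EmailOpen ∈ conditioning set.
{AdSpend, EmailOpen} contains no descendant of Conversion and blocks every backdoor path.
Every element of {AdSpend, EmailOpen} is needed (dropping AdSpend leaves P3 open; dropping EmailOpen leaves P6 open), so no proper subset is valid.
Among all size-2 subsets of the eligible variables, only {AdSpend, EmailOpen} blocks every backdoor path, so it is the unique smallest valid adjustment set.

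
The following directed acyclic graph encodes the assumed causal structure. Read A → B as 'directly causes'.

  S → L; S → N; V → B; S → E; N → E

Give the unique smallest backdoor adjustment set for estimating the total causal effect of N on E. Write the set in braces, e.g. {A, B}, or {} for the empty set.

Variables eligible for adjustment (non-descendants of N, excluding N and E): {B, L, S, V}.
Backdoor paths from N to E:
  P1: N <- S -> E
The empty set is not sufficient: P1 (N <- S -> E) has no collider blocking it and no conditioned non-collider, so it is open.
Try {S}:
  P1: blocked at fork node S ∈ conditioning set.
{S} contains no descendant of N and blocks every backdoor path.
No other singleton works — e.g. {V} leaves P1 open — so {S} is the unique smallest valid adjustment set.

{S}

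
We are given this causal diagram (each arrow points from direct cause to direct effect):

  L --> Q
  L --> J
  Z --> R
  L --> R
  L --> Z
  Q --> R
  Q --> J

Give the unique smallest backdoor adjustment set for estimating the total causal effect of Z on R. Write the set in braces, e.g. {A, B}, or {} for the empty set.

Variables eligible for adjustment (non-descendants of Z, excluding Z and R): {J, L, Q}.
Backdoor paths from Z to R:
  P1: Z <- L -> Q -> R
  P2: Z <- L -> J <- Q -> R
  P3: Z <- L -> R
The empty set is not sufficient: P1 (Z <- L -> Q -> R) has no collider blocking it and no conditioned non-collider, so it is open.
Try {L}:
  P1: blocked at fork node L ∈ conditioning set.
  P2: blocked at fork node L ∈ conditioning set.
  P3: blocked at fork node L ∈ conditioning set.
{L} contains no descendant of Z and blocks every backdoor path.
No other singleton works — e.g. {Q} leaves P3 open — so {L} is the unique smallest valid adjustment set.

{L}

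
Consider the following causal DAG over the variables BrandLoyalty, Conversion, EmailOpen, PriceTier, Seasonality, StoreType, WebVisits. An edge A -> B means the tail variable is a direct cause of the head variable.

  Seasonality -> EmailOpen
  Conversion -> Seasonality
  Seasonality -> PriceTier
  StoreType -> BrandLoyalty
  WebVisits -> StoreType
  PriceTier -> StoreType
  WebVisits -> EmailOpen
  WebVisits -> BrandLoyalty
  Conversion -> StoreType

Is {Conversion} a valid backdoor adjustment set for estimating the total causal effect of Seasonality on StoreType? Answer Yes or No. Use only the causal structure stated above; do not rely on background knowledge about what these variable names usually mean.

Yes

Backdoor paths from Seasonality to StoreType (paths whose first edge points into Seasonality):
  P1: Seasonality <- Conversion -> StoreType
Condition 1 (no descendant of Seasonality in the set): holds — descendants of Seasonality are {BrandLoyalty, EmailOpen, PriceTier, StoreType}; none are in {Conversion}.
Condition 2 (every backdoor path blocked by {Conversion}):
  P1: blocked at fork node Conversion ∈ conditioning set.
{Conversion} satisfies the backdoor criterion.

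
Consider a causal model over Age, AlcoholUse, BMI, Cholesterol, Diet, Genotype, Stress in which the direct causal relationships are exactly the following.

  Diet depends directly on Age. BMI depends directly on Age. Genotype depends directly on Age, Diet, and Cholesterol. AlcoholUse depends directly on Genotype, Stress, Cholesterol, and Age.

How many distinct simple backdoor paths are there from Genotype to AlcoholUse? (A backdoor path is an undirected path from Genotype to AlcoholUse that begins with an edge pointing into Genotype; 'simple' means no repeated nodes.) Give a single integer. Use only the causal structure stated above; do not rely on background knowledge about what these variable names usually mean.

A backdoor path from Genotype to AlcoholUse is any simple undirected path whose first edge points into Genotype (i.e. leaves Genotype via a parent).
Parents of Genotype: {Age, Cholesterol, Diet}.
Enumerating:
  P1: Genotype <- Age -> AlcoholUse
  P2: Genotype <- Cholesterol -> AlcoholUse
  P3: Genotype <- Diet <- Age -> AlcoholUse
That exhausts the simple backdoor paths. Count: 3.

3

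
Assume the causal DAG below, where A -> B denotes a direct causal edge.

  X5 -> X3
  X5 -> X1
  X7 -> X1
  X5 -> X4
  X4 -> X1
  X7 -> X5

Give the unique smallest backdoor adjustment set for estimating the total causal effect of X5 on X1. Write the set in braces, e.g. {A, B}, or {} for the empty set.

Variables eligible for adjustment (non-descendants of X5, excluding X5 and X1): {X7}.
Backdoor paths from X5 to X1:
  P1: X5 <- X7 -> X1
The empty set is not sufficient: P1 (X5 <- X7 -> X1) has no collider blocking it and no conditioned non-collider, so it is open.
Try {X7}:
  P1: blocked at fork node X7 ∈ conditioning set.
{X7} contains no descendant of X5 and blocks every backdoor path.
{X7} is the unique smallest valid adjustment set.

{X7}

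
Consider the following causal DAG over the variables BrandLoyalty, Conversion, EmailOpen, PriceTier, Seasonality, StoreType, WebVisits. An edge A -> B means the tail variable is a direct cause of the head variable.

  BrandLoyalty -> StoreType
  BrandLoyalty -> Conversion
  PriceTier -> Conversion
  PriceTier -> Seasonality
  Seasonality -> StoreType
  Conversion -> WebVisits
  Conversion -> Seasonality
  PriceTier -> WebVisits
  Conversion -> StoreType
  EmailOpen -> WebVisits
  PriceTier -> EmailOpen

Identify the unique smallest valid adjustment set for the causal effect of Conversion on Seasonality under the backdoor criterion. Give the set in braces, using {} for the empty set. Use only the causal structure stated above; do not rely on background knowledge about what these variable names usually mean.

{PriceTier}

Variables eligible for adjustment (non-descendants of Conversion, excluding Conversion and Seasonality): {BrandLoyalty, EmailOpen, PriceTier}.
Backdoor paths from Conversion to Seasonality:
  P1: Conversion <- PriceTier -> Seasonality
  P2: Conversion <- BrandLoyalty -> StoreType <- Seasonality
The empty set is not sufficient: P1 (Conversion <- PriceTier -> Seasonality) has no collider blocking it and no conditioned non-collider, so it is open.
Try {PriceTier}:
  P1: blocked at fork node PriceTier ∈ conditioning set.
  P2: blocked at collider StoreType (neither it nor any descendant is in the conditioning set).
{PriceTier} contains no descendant of Conversion and blocks every backdoor path.
No other singleton works — e.g. {EmailOpen} leaves P1 open — so {PriceTier} is the unique smallest valid adjustment set.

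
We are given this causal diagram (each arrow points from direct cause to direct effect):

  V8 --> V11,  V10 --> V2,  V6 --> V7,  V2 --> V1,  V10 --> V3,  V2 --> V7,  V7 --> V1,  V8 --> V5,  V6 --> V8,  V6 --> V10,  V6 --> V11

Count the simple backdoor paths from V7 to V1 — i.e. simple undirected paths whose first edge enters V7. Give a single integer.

A backdoor path from V7 to V1 is any simple undirected path whose first edge points into V7 (i.e. leaves V7 via a parent).
Parents of V7: {V2, V6}.
Enumerating:
  P1: V7 <- V6 -> V10 -> V2 -> V1
  P2: V7 <- V2 -> V1
That exhausts the simple backdoor paths. Count: 2.

2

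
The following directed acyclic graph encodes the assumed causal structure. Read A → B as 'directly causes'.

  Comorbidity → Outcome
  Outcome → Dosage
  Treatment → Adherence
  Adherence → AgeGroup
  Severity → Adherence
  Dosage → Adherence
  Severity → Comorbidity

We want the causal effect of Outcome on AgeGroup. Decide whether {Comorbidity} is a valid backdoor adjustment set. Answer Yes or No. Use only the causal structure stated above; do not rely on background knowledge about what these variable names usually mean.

Yes

Backdoor paths from Outcome to AgeGroup (paths whose first edge points into Outcome):
  P1: Outcome <- Comorbidity <- Severity -> Adherence -> AgeGroup
Condition 1 (no descendant of Outcome in the set): holds — descendants of Outcome are {Adherence, AgeGroup, Dosage}; none are in {Comorbidity}.
Condition 2 (every backdoor path blocked by {Comorbidity}):
  P1: blocked at chain node Comorbidity ∈ conditioning set.
{Comorbidity} satisfies the backdoor criterion.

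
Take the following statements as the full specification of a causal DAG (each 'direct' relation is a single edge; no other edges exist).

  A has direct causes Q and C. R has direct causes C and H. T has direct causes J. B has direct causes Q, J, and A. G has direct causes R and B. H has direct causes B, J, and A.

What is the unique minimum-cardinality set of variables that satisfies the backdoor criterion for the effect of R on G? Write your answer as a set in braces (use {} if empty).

Variables eligible for adjustment (non-descendants of R, excluding R and G): {A, B, C, H, J, Q, T}.
Backdoor paths from R to G:
  P1: R <- C -> A <- Q -> B -> G
  P2: R <- C -> A -> B -> G
  P3: R <- C -> A -> H <- J -> B -> G
  P4: R <- C -> A -> H <- B -> G
  P5: R <- H <- J -> B -> G
  P6: R <- H <- A <- Q -> B -> G
  P7: R <- H <- A -> B -> G
  P8: R <- H <- B -> G
The empty set is not sufficient: P2 (R <- C -> A -> B -> G) has no collider blocking it and no conditioned non-collider, so it is open.
Try {B}:
  P1: blocked at chain node B ∈ conditioning set.
  P2: blocked at chain node B ∈ conditioning set.
  P3: blocked at collider H (neither it nor any descendant is in the conditioning set).
  P4: blocked at collider H (neither it nor any descendant is in the conditioning set).
  P5: blocked at chain node B ∈ conditioning set.
  P6: blocked at chain node B ∈ conditioning set.
  P7: blocked at chain node B ∈ conditioning set.
  P8: blocked at fork node B ∈ conditioning set.
{B} contains no descendant of R and blocks every backdoor path.
No other singleton works — e.g. {Q} leaves P2 open — so {B} is the unique smallest valid adjustment set.

{B}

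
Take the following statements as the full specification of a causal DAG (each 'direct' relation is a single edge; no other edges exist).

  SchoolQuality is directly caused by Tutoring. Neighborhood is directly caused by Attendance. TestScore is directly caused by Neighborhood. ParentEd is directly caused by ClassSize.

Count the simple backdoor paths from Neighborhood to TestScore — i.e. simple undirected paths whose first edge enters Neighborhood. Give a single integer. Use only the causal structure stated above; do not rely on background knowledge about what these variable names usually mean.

A backdoor path from Neighborhood to TestScore is any simple undirected path whose first edge points into Neighborhood (i.e. leaves Neighborhood via a parent).
Parents of Neighborhood: {Attendance}.
No simple path from any parent of Neighborhood reaches TestScore without revisiting Neighborhood, so there are no backdoor paths.

0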